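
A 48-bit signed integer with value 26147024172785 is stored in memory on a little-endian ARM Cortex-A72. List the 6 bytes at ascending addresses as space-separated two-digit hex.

26147024172785 in hexadecimal, padded to 48 bits, is 0x17C7D41676F1.
Split into bytes (most-significant first): 17 C7 D4 16 76 F1.
In little-endian order the low byte comes first in memory.
So at ascending addresses the bytes are F1 76 16 D4 C7 17.

F1 76 16 D4 C7 17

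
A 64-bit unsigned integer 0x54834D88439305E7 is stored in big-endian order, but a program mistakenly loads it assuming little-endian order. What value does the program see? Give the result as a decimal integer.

Stored big-endian, the bytes at ascending addresses are 54 83 4D 88 43 93 05 E7.
Read back as little-endian, the first byte is least significant, giving 0xE7059343884D8354.
0xE7059343884D8354 = 16646873515903779668.

16646873515903779668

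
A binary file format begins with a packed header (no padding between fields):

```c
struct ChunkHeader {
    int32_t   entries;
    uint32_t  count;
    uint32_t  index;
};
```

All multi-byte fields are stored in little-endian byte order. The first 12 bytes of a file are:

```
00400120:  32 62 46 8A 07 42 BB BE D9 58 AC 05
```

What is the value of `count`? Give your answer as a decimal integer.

`count` follows `entries` (4 bytes), so it starts at byte offset 4 and occupies 4 bytes.
Bytes at offsets 4..7: 07 42 BB BE.
In little-endian order the low byte comes first in memory.
Reassemble most-significant byte first: BE BB 42 07 → 0xBEBB4207.
0xBEBB4207 = 3199943175.

3199943175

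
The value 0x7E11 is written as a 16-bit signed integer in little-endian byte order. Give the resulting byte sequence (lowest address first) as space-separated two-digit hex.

11 7E

Split into bytes (most-significant first): 7E 11.
Little-endian: lowest address holds the least-significant byte.
So at ascending addresses the bytes are 11 7E.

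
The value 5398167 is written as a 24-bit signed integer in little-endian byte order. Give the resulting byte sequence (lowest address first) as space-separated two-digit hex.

5398167 in hexadecimal, padded to 24 bits, is 0x525E97.
Split into bytes (most-significant first): 52 5E 97.
Little-endian: lowest address holds the least-significant byte.
So at ascending addresses the bytes are 97 5E 52.

97 5E 52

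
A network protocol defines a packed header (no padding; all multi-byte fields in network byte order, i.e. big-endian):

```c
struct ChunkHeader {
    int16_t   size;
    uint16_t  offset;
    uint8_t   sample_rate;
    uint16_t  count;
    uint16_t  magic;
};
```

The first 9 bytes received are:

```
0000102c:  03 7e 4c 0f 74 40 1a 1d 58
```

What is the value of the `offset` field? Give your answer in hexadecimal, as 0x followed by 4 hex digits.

`offset` follows `size` (2 bytes), so it starts at byte offset 2 and occupies 2 bytes.
Bytes at offsets 2..3: 4C 0F.
Big-endian: lowest address holds the most-significant byte.
The bytes are already most-significant first: 0x4C0F.

0x4C0F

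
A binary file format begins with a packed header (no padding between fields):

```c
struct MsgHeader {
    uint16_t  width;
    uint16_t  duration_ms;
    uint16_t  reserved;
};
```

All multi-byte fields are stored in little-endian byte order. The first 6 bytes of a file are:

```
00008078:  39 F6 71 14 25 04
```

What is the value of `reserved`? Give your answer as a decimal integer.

1061

`reserved` follows `width` (2 B), `duration_ms` (2 B), so it starts at offset 2 + 2 = 4 and occupies 2 bytes.
Bytes at offsets 4..5: 25 04.
Little-endian stores the least-significant byte at the lowest address.
Reassemble most-significant byte first: 04 25 → 0x0425.
0x0425 = 1061.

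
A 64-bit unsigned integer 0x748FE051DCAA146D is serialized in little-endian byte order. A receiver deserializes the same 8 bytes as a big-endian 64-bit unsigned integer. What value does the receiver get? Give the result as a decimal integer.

Stored little-endian, the bytes at ascending addresses are 6D 14 AA DC 51 E0 8F 74.
Read back as big-endian, the last byte is least significant, giving 0x6D14AADC51E08F74.
0x6D14AADC51E08F74 = 7860095112911556468.

7860095112911556468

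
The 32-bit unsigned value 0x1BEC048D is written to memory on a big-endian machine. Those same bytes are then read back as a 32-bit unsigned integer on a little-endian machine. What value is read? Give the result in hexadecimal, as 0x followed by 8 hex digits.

Stored big-endian, the bytes at ascending addresses are 1B EC 04 8D.
Read back as little-endian, the first byte is least significant, giving 0x8D04EC1B.

0x8D04EC1B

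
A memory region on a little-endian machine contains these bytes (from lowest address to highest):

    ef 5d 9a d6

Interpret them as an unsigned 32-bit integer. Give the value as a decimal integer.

In little-endian order the low byte comes first in memory.
Reassemble most-significant byte first: D6 9A 5D EF → 0xD69A5DEF.
0xD69A5DEF = 3600440815.

3600440815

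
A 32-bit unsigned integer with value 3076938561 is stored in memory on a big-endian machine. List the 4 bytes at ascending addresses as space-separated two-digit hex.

B7 66 5B 41

3076938561 in hexadecimal, padded to 32 bits, is 0xB7665B41.
Split into bytes (most-significant first): B7 66 5B 41.
In big-endian order the high byte comes first in memory.
So the memory order matches the most-significant-first order: B7 66 5B 41.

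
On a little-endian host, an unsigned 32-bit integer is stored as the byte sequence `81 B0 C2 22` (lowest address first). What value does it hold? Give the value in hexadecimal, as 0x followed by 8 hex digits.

Little-endian: lowest address holds the least-significant byte.
Reassemble most-significant byte first: 22 C2 B0 81 → 0x22C2B081.

0x22C2B081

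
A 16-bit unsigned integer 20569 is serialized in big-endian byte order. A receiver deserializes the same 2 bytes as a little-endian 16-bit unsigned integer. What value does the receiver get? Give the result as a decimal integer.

22864

20569 in 16-bit hexadecimal is 0x5059.
Stored big-endian, the bytes at ascending addresses are 50 59.
Read back as little-endian, the first byte is least significant, giving 0x5950.
0x5950 = 22864.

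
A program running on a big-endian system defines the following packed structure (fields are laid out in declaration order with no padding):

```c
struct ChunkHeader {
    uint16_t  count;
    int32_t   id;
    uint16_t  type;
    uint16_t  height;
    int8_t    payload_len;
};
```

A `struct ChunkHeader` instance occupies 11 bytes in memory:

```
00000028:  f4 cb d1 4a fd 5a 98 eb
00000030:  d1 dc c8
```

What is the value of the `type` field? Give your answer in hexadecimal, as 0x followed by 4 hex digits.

`type` follows `count` (2 B), `id` (4 B), so it starts at offset 2 + 4 = 6 and occupies 2 bytes.
Bytes at offsets 6..7: 98 EB.
Big-endian: lowest address holds the most-significant byte.
The bytes are already most-significant first: 0x98EB.

0x98EB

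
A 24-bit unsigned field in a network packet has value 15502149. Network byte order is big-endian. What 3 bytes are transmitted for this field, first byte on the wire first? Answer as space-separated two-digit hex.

EC 8B 45

15502149 in hexadecimal, padded to 24 bits, is 0xEC8B45.
Split into bytes (most-significant first): EC 8B 45.
Big-endian stores the most-significant byte at the lowest address.
So the memory order matches the most-significant-first order: EC 8B 45.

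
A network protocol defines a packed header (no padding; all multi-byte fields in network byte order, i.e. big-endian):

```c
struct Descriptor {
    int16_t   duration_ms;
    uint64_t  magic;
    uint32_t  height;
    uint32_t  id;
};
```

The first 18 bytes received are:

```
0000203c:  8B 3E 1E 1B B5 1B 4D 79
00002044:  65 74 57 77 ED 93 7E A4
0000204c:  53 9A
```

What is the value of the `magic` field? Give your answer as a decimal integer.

`magic` follows `duration_ms` (2 bytes), so it starts at byte offset 2 and occupies 8 bytes.
Bytes at offsets 2..9: 1E 1B B5 1B 4D 79 65 74.
In big-endian order the high byte comes first in memory.
The bytes are already most-significant first: 0x1E1BB51B4D796574.
0x1E1BB51B4D796574 = 2169526774377571700.

2169526774377571700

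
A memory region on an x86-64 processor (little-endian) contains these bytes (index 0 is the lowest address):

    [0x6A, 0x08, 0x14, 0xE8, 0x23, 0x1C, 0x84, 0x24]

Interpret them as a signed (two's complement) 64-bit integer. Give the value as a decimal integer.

In little-endian order the low byte comes first in memory.
Reassemble most-significant byte first: 24 84 1C 23 E8 14 08 6A → 0x24841C23E814086A.
0x24841C23E814086A = 2631259022834272362.

2631259022834272362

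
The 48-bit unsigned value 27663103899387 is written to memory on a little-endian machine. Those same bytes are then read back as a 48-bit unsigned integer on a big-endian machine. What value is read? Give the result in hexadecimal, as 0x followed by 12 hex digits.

0xFB367BD12819

27663103899387 in 48-bit hexadecimal is 0x1928D17B36FB.
Stored little-endian, the bytes at ascending addresses are FB 36 7B D1 28 19.
Read back as big-endian, the last byte is least significant, giving 0xFB367BD12819.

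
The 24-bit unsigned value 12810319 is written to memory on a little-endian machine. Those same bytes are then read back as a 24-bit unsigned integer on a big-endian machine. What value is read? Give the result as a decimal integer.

5208259

12810319 in 24-bit hexadecimal is 0xC3784F.
Stored little-endian, the bytes at ascending addresses are 4F 78 C3.
Read back as big-endian, the last byte is least significant, giving 0x4F78C3.
0x4F78C3 = 5208259.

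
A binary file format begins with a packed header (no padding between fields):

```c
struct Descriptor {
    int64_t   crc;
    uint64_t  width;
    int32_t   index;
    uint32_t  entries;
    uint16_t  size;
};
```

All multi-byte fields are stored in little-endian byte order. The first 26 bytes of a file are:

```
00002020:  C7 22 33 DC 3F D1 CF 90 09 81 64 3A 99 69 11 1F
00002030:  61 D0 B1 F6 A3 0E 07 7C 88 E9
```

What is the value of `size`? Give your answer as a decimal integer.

`size` follows `crc` (8 B), `width` (8 B), `index` (4 B), `entries` (4 B), so it starts at offset 8 + 8 + 4 + 4 = 24 and occupies 2 bytes.
Bytes at offsets 24..25: 88 E9.
In little-endian order the low byte comes first in memory.
Reassemble most-significant byte first: E9 88 → 0xE988.
0xE988 = 59784.

59784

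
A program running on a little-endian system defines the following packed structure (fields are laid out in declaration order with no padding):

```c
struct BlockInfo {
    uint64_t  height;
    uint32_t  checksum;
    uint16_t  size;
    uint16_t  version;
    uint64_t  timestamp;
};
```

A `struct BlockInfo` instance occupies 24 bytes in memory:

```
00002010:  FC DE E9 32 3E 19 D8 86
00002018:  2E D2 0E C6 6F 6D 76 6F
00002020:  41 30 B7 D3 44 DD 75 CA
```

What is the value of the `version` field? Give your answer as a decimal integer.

`version` follows `height` (8 B), `checksum` (4 B), `size` (2 B), so it starts at offset 8 + 4 + 2 = 14 and occupies 2 bytes.
Bytes at offsets 14..15: 76 6F.
Little-endian: lowest address holds the least-significant byte.
Reassemble most-significant byte first: 6F 76 → 0x6F76.
0x6F76 = 28534.

28534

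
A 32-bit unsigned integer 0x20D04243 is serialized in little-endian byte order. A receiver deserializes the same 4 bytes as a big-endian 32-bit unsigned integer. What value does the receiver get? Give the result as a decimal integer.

1128452128

Stored little-endian, the bytes at ascending addresses are 43 42 D0 20.
Read back as big-endian, the last byte is least significant, giving 0x4342D020.
0x4342D020 = 1128452128.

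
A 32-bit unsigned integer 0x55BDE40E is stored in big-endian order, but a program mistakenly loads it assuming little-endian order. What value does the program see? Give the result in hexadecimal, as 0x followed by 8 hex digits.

0x0EE4BD55

Stored big-endian, the bytes at ascending addresses are 55 BD E4 0E.
Read back as little-endian, the first byte is least significant, giving 0x0EE4BD55.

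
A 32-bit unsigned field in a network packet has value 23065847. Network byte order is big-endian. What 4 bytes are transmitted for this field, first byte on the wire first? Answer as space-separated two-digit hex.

23065847 in hexadecimal, padded to 32 bits, is 0x015FF4F7.
Split into bytes (most-significant first): 01 5F F4 F7.
Big-endian: lowest address holds the most-significant byte.
So the memory order matches the most-significant-first order: 01 5F F4 F7.

01 5F F4 F7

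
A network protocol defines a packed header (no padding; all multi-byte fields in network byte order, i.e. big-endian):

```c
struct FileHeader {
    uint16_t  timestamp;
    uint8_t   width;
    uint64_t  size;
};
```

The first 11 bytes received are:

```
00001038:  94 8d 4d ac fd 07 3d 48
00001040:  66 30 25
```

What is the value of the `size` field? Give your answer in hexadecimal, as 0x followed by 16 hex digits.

0xACFD073D48663025

`size` follows `timestamp` (2 B), `width` (1 B), so it starts at offset 2 + 1 = 3 and occupies 8 bytes.
Bytes at offsets 3..10: AC FD 07 3D 48 66 30 25.
In big-endian order the high byte comes first in memory.
The bytes are already most-significant first: 0xACFD073D48663025.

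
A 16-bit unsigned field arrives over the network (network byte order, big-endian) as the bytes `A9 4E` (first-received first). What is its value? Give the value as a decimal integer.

In big-endian order the high byte comes first in memory.
The bytes are already most-significant first: 0xA94E.
0xA94E = 43342.

43342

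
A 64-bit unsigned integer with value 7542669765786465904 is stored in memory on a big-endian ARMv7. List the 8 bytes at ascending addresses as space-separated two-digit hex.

68 AC F2 30 6F C7 F6 70

7542669765786465904 in hexadecimal, padded to 64 bits, is 0x68ACF2306FC7F670.
Split into bytes (most-significant first): 68 AC F2 30 6F C7 F6 70.
In big-endian order the high byte comes first in memory.
So the memory order matches the most-significant-first order: 68 AC F2 30 6F C7 F6 70.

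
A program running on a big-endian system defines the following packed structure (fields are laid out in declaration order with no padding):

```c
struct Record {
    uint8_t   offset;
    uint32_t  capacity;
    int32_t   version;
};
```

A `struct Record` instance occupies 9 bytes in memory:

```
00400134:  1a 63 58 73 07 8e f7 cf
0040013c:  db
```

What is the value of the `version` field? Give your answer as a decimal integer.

-1896362021

`version` follows `offset` (1 B), `capacity` (4 B), so it starts at offset 1 + 4 = 5 and occupies 4 bytes.
Bytes at offsets 5..8: 8E F7 CF DB.
Big-endian stores the most-significant byte at the lowest address.
The bytes are already most-significant first: 0x8EF7CFDB.
Top bit is set, so as a signed 32-bit value this is 0x8EF7CFDB − 2^32 = -1896362021.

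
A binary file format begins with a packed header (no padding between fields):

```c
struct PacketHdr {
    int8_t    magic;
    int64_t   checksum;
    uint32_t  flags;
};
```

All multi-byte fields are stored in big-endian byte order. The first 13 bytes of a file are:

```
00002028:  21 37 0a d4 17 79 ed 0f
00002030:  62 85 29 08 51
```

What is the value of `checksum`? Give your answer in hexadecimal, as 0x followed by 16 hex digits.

0x370AD41779ED0F62

`checksum` follows `magic` (1 byte), so it starts at byte offset 1 and occupies 8 bytes.
Bytes at offsets 1..8: 37 0A D4 17 79 ED 0F 62.
Big-endian: lowest address holds the most-significant byte.
The bytes are already most-significant first: 0x370AD41779ED0F62.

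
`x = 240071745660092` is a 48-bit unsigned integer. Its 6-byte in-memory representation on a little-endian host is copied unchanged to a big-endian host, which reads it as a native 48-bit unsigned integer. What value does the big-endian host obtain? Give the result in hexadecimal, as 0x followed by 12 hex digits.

0xBCE41E0F58DA

240071745660092 in 48-bit hexadecimal is 0xDA580F1EE4BC.
Stored little-endian, the bytes at ascending addresses are BC E4 1E 0F 58 DA.
Read back as big-endian, the last byte is least significant, giving 0xBCE41E0F58DA.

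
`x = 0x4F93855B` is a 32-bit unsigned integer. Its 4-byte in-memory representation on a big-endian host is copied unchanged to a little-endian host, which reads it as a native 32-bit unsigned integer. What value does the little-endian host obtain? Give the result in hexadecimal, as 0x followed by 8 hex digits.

Stored big-endian, the bytes at ascending addresses are 4F 93 85 5B.
Read back as little-endian, the first byte is least significant, giving 0x5B85934F.

0x5B85934F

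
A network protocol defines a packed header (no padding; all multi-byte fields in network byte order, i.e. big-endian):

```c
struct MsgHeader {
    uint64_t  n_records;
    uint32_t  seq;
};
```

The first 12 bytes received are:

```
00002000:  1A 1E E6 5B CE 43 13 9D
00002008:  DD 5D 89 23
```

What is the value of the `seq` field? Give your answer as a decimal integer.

3713894691

`seq` follows `n_records` (8 bytes), so it starts at byte offset 8 and occupies 4 bytes.
Bytes at offsets 8..11: DD 5D 89 23.
In big-endian order the high byte comes first in memory.
The bytes are already most-significant first: 0xDD5D8923.
0xDD5D8923 = 3713894691.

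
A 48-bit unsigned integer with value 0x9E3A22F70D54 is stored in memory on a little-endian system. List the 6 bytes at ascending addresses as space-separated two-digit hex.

54 0D F7 22 3A 9E

Split into bytes (most-significant first): 9E 3A 22 F7 0D 54.
Little-endian: lowest address holds the least-significant byte.
So at ascending addresses the bytes are 54 0D F7 22 3A 9E.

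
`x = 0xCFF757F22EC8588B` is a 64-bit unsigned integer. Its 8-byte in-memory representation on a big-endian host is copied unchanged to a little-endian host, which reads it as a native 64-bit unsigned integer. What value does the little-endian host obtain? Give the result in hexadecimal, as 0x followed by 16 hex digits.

0x8B58C82EF257F7CF

Stored big-endian, the bytes at ascending addresses are CF F7 57 F2 2E C8 58 8B.
Read back as little-endian, the first byte is least significant, giving 0x8B58C82EF257F7CF.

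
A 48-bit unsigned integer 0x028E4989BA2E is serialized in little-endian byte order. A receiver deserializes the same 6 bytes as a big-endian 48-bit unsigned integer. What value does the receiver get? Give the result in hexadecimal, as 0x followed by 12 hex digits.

Stored little-endian, the bytes at ascending addresses are 2E BA 89 49 8E 02.
Read back as big-endian, the last byte is least significant, giving 0x2EBA89498E02.

0x2EBA89498E02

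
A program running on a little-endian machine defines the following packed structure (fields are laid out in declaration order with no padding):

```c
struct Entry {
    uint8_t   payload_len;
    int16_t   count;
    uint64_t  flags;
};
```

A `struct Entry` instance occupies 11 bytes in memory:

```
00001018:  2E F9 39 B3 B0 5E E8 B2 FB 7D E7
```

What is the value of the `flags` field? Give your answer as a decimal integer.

`flags` follows `payload_len` (1 B), `count` (2 B), so it starts at offset 1 + 2 = 3 and occupies 8 bytes.
Bytes at offsets 3..10: B3 B0 5E E8 B2 FB 7D E7.
Little-endian: lowest address holds the least-significant byte.
Reassemble most-significant byte first: E7 7D FB B2 E8 5E B0 B3 → 0xE77DFBB2E85EB0B3.
0xE77DFBB2E85EB0B3 = 16680765340671455411.

16680765340671455411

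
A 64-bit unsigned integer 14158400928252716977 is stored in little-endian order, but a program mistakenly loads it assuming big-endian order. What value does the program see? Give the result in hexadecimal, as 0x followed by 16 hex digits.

14158400928252716977 in 64-bit hexadecimal is 0xC47CBEA13C1067B1.
Stored little-endian, the bytes at ascending addresses are B1 67 10 3C A1 BE 7C C4.
Read back as big-endian, the last byte is least significant, giving 0xB167103CA1BE7CC4.

0xB167103CA1BE7CC4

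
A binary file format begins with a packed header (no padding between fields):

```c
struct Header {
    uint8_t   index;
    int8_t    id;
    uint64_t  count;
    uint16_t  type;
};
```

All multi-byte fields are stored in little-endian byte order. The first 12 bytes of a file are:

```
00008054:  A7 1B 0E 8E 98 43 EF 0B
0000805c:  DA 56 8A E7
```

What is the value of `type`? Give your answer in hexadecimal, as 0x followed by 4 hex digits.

0xE78A

`type` follows `index` (1 B), `id` (1 B), `count` (8 B), so it starts at offset 1 + 1 + 8 = 10 and occupies 2 bytes.
Bytes at offsets 10..11: 8A E7.
Little-endian: lowest address holds the least-significant byte.
Reassemble most-significant byte first: E7 8A → 0xE78A.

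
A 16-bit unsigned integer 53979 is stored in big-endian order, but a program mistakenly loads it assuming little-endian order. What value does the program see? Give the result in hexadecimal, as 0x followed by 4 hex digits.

0xDBD2

53979 in 16-bit hexadecimal is 0xD2DB.
Stored big-endian, the bytes at ascending addresses are D2 DB.
Read back as little-endian, the first byte is least significant, giving 0xDBD2.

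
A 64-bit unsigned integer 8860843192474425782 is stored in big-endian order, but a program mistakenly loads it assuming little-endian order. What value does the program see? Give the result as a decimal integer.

8860843192474425782 in 64-bit hexadecimal is 0x7AF809EFD1E059B6.
Stored big-endian, the bytes at ascending addresses are 7A F8 09 EF D1 E0 59 B6.
Read back as little-endian, the first byte is least significant, giving 0xB659E0D1EF09F87A.
0xB659E0D1EF09F87A = 13139780580093327482.

13139780580093327482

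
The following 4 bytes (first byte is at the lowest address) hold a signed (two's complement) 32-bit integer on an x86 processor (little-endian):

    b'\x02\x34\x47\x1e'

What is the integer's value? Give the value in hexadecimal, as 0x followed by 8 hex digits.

Little-endian stores the least-significant byte at the lowest address.
Reassemble most-significant byte first: 1E 47 34 02 → 0x1E473402.

0x1E473402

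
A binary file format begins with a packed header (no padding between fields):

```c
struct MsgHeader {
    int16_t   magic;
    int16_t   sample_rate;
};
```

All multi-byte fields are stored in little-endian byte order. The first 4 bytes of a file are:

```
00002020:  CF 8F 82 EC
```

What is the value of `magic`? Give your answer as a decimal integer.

`magic` is the first field, at byte offset 0, occupying 2 bytes.
Bytes at offsets 0..1: CF 8F.
In little-endian order the low byte comes first in memory.
Reassemble most-significant byte first: 8F CF → 0x8FCF.
Top bit is set, so as a signed 16-bit value this is 0x8FCF − 2^16 = -28721.

-28721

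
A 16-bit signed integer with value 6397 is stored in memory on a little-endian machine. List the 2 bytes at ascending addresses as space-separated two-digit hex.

6397 in hexadecimal, padded to 16 bits, is 0x18FD.
Split into bytes (most-significant first): 18 FD.
Little-endian stores the least-significant byte at the lowest address.
So at ascending addresses the bytes are FD 18.

FD 18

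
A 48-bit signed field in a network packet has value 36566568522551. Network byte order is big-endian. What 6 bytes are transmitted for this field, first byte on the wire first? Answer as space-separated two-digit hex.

36566568522551 in hexadecimal, padded to 48 bits, is 0x2141D153D337.
Split into bytes (most-significant first): 21 41 D1 53 D3 37.
In big-endian order the high byte comes first in memory.
So the memory order matches the most-significant-first order: 21 41 D1 53 D3 37.

21 41 D1 53 D3 37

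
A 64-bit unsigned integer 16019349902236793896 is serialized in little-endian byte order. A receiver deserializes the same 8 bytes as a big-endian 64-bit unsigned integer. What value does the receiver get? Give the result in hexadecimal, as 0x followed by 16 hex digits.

0x283C83A7DC2950DE

16019349902236793896 in 64-bit hexadecimal is 0xDE5029DCA7833C28.
Stored little-endian, the bytes at ascending addresses are 28 3C 83 A7 DC 29 50 DE.
Read back as big-endian, the last byte is least significant, giving 0x283C83A7DC2950DE.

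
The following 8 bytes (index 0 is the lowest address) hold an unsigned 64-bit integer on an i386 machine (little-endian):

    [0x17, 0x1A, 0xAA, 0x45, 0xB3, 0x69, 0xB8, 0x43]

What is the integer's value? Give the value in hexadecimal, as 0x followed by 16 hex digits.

0x43B869B345AA1A17

In little-endian order the low byte comes first in memory.
Reassemble most-significant byte first: 43 B8 69 B3 45 AA 1A 17 → 0x43B869B345AA1A17.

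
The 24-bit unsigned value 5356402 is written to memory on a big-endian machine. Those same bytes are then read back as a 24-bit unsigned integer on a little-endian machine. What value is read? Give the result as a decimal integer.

7519057

5356402 in 24-bit hexadecimal is 0x51BB72.
Stored big-endian, the bytes at ascending addresses are 51 BB 72.
Read back as little-endian, the first byte is least significant, giving 0x72BB51.
0x72BB51 = 7519057.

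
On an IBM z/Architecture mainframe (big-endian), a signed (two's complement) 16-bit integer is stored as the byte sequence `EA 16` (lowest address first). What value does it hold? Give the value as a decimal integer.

Big-endian stores the most-significant byte at the lowest address.
The bytes are already most-significant first: 0xEA16.
Top bit is set, so as a signed 16-bit value this is 0xEA16 − 2^16 = -5610.

-5610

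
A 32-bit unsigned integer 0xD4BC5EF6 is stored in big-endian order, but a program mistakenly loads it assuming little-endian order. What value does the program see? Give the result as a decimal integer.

Stored big-endian, the bytes at ascending addresses are D4 BC 5E F6.
Read back as little-endian, the first byte is least significant, giving 0xF65EBCD4.
0xF65EBCD4 = 4133403860.

4133403860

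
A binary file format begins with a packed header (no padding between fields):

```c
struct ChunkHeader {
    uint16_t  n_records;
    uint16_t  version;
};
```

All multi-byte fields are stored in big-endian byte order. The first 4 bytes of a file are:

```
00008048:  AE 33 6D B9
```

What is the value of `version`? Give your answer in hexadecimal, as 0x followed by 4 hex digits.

0x6DB9

`version` follows `n_records` (2 bytes), so it starts at byte offset 2 and occupies 2 bytes.
Bytes at offsets 2..3: 6D B9.
Big-endian stores the most-significant byte at the lowest address.
The bytes are already most-significant first: 0x6DB9.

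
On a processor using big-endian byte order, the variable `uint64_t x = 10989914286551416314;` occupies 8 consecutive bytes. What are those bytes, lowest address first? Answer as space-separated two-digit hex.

10989914286551416314 in hexadecimal, padded to 64 bits, is 0x988404D109E33DFA.
Split into bytes (most-significant first): 98 84 04 D1 09 E3 3D FA.
Big-endian: lowest address holds the most-significant byte.
So the memory order matches the most-significant-first order: 98 84 04 D1 09 E3 3D FA.

98 84 04 D1 09 E3 3D FA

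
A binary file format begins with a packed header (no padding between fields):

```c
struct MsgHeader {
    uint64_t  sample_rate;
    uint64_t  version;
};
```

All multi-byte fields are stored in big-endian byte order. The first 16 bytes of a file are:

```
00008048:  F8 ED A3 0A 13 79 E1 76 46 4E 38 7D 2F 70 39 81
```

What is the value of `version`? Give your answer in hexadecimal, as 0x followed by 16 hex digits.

`version` follows `sample_rate` (8 bytes), so it starts at byte offset 8 and occupies 8 bytes.
Bytes at offsets 8..15: 46 4E 38 7D 2F 70 39 81.
In big-endian order the high byte comes first in memory.
The bytes are already most-significant first: 0x464E387D2F703981.

0x464E387D2F703981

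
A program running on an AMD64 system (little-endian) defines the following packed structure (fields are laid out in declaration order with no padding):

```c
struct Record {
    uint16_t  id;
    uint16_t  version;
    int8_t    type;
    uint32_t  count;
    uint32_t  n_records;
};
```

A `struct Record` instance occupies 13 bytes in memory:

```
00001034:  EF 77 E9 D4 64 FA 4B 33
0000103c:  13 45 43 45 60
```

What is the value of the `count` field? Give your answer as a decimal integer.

322128890

`count` follows `id` (2 B), `version` (2 B), `type` (1 B), so it starts at offset 2 + 2 + 1 = 5 and occupies 4 bytes.
Bytes at offsets 5..8: FA 4B 33 13.
In little-endian order the low byte comes first in memory.
Reassemble most-significant byte first: 13 33 4B FA → 0x13334BFA.
0x13334BFA = 322128890.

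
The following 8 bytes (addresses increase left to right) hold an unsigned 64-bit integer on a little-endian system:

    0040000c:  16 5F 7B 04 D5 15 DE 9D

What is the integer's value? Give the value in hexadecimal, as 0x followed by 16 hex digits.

In little-endian order the low byte comes first in memory.
Reassemble most-significant byte first: 9D DE 15 D5 04 7B 5F 16 → 0x9DDE15D5047B5F16.

0x9DDE15D5047B5F16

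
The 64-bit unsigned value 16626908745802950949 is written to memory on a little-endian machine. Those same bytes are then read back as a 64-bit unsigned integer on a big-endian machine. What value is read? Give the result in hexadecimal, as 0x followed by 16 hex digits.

0x25A96B4269A5BEE6

16626908745802950949 in 64-bit hexadecimal is 0xE6BEA569426BA925.
Stored little-endian, the bytes at ascending addresses are 25 A9 6B 42 69 A5 BE E6.
Read back as big-endian, the last byte is least significant, giving 0x25A96B4269A5BEE6.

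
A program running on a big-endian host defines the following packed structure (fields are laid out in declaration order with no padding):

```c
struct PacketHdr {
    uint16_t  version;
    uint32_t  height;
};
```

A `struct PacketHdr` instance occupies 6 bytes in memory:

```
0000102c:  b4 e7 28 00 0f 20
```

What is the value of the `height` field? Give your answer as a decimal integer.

`height` follows `version` (2 bytes), so it starts at byte offset 2 and occupies 4 bytes.
Bytes at offsets 2..5: 28 00 0F 20.
In big-endian order the high byte comes first in memory.
The bytes are already most-significant first: 0x28000F20.
0x28000F20 = 671092512.

671092512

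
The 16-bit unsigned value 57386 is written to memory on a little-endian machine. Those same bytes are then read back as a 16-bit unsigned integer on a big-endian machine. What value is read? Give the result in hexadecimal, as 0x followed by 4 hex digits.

0x2AE0

57386 in 16-bit hexadecimal is 0xE02A.
Stored little-endian, the bytes at ascending addresses are 2A E0.
Read back as big-endian, the last byte is least significant, giving 0x2AE0.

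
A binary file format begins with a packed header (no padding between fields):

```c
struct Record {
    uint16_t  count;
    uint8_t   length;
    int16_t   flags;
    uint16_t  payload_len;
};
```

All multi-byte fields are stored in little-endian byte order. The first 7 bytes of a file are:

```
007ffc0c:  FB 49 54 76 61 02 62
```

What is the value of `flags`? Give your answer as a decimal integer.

`flags` follows `count` (2 B), `length` (1 B), so it starts at offset 2 + 1 = 3 and occupies 2 bytes.
Bytes at offsets 3..4: 76 61.
Little-endian: lowest address holds the least-significant byte.
Reassemble most-significant byte first: 61 76 → 0x6176.
0x6176 = 24950.

24950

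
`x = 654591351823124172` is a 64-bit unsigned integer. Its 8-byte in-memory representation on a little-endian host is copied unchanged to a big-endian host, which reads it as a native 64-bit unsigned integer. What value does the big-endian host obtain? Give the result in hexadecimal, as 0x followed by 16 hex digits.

654591351823124172 in 64-bit hexadecimal is 0x0915935DC675C6CC.
Stored little-endian, the bytes at ascending addresses are CC C6 75 C6 5D 93 15 09.
Read back as big-endian, the last byte is least significant, giving 0xCCC675C65D931509.

0xCCC675C65D931509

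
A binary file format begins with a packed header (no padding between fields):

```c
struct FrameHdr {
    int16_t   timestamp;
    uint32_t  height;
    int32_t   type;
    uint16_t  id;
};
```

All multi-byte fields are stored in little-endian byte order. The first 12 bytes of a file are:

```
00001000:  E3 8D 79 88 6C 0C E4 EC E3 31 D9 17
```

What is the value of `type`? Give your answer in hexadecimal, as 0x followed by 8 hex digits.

0x31E3ECE4

`type` follows `timestamp` (2 B), `height` (4 B), so it starts at offset 2 + 4 = 6 and occupies 4 bytes.
Bytes at offsets 6..9: E4 EC E3 31.
In little-endian order the low byte comes first in memory.
Reassemble most-significant byte first: 31 E3 EC E4 → 0x31E3ECE4.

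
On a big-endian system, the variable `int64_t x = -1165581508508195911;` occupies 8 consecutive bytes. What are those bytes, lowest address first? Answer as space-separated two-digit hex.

Two's complement of -1165581508508195911 in 64 bits: 1165581508508195911 = 0x102CFA34DB651C47; invert → 0xEFD305CB249AE3B8; add 1 → 0xEFD305CB249AE3B9.
Split into bytes (most-significant first): EF D3 05 CB 24 9A E3 B9.
In big-endian order the high byte comes first in memory.
So the memory order matches the most-significant-first order: EF D3 05 CB 24 9A E3 B9.

EF D3 05 CB 24 9A E3 B9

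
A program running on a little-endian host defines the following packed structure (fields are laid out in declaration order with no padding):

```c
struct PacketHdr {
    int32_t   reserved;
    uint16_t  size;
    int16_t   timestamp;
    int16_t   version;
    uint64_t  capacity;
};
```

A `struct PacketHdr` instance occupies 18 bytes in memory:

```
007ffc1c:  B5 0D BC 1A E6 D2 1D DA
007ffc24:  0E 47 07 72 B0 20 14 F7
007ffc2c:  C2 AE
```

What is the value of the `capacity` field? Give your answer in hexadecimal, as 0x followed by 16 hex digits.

`capacity` follows `reserved` (4 B), `size` (2 B), `timestamp` (2 B), `version` (2 B), so it starts at offset 4 + 2 + 2 + 2 = 10 and occupies 8 bytes.
Bytes at offsets 10..17: 07 72 B0 20 14 F7 C2 AE.
Little-endian: lowest address holds the least-significant byte.
Reassemble most-significant byte first: AE C2 F7 14 20 B0 72 07 → 0xAEC2F71420B07207.

0xAEC2F71420B07207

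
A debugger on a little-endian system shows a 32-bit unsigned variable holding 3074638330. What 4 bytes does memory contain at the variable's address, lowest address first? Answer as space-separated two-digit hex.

3074638330 in hexadecimal, padded to 32 bits, is 0xB74341FA.
Split into bytes (most-significant first): B7 43 41 FA.
Little-endian stores the least-significant byte at the lowest address.
So at ascending addresses the bytes are FA 41 43 B7.

FA 41 43 B7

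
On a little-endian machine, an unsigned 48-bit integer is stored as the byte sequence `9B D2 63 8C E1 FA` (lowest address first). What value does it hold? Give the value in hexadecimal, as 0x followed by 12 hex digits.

Little-endian stores the least-significant byte at the lowest address.
Reassemble most-significant byte first: FA E1 8C 63 D2 9B → 0xFAE18C63D29B.

0xFAE18C63D29B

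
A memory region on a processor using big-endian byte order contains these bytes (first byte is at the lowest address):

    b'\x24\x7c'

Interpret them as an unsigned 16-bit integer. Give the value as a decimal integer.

9340

Big-endian stores the most-significant byte at the lowest address.
The bytes are already most-significant first: 0x247C.
0x247C = 9340.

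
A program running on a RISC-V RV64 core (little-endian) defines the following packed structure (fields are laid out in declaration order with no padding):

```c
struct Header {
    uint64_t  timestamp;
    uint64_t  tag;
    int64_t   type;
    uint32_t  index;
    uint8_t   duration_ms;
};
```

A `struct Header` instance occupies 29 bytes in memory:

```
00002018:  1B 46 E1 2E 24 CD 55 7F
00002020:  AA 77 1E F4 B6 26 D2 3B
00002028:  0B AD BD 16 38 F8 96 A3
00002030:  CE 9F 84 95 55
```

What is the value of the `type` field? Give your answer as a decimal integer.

-6658862079237313269

`type` follows `timestamp` (8 B), `tag` (8 B), so it starts at offset 8 + 8 = 16 and occupies 8 bytes.
Bytes at offsets 16..23: 0B AD BD 16 38 F8 96 A3.
In little-endian order the low byte comes first in memory.
Reassemble most-significant byte first: A3 96 F8 38 16 BD AD 0B → 0xA396F83816BDAD0B.
Top bit is set, so as a signed 64-bit value this is 0xA396F83816BDAD0B − 2^64 = -6658862079237313269.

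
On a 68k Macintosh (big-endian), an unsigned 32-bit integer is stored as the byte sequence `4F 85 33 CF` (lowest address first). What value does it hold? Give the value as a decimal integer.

Big-endian stores the most-significant byte at the lowest address.
The bytes are already most-significant first: 0x4F8533CF.
0x4F8533CF = 1334129615.

1334129615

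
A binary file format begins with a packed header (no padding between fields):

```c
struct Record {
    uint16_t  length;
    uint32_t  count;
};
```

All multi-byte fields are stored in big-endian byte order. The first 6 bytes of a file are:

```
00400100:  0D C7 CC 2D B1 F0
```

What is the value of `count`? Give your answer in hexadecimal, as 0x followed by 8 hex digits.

`count` follows `length` (2 bytes), so it starts at byte offset 2 and occupies 4 bytes.
Bytes at offsets 2..5: CC 2D B1 F0.
Big-endian stores the most-significant byte at the lowest address.
The bytes are already most-significant first: 0xCC2DB1F0.

0xCC2DB1F0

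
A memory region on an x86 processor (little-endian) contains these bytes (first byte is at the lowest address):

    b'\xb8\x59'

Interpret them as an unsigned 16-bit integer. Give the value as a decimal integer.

22968

Little-endian stores the least-significant byte at the lowest address.
Reassemble most-significant byte first: 59 B8 → 0x59B8.
0x59B8 = 22968.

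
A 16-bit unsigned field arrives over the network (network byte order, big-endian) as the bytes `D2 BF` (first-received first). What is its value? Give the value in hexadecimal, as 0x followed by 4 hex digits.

0xD2BF

Big-endian stores the most-significant byte at the lowest address.
The bytes are already most-significant first: 0xD2BF.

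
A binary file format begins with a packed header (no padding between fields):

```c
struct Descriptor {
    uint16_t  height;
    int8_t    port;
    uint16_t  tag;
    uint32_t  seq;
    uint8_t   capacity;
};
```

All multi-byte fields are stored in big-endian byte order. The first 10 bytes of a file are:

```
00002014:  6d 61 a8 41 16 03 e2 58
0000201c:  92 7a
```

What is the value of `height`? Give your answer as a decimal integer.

28001

`height` is the first field, at byte offset 0, occupying 2 bytes.
Bytes at offsets 0..1: 6D 61.
Big-endian stores the most-significant byte at the lowest address.
The bytes are already most-significant first: 0x6D61.
0x6D61 = 28001.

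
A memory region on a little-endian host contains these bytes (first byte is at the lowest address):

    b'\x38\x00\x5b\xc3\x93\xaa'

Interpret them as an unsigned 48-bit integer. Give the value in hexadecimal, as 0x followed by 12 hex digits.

0xAA93C35B0038

Little-endian stores the least-significant byte at the lowest address.
Reassemble most-significant byte first: AA 93 C3 5B 00 38 → 0xAA93C35B0038.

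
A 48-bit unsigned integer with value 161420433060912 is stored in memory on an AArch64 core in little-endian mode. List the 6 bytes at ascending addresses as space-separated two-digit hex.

30 74 92 9F CF 92

161420433060912 in hexadecimal, padded to 48 bits, is 0x92CF9F927430.
Split into bytes (most-significant first): 92 CF 9F 92 74 30.
Little-endian: lowest address holds the least-significant byte.
So at ascending addresses the bytes are 30 74 92 9F CF 92.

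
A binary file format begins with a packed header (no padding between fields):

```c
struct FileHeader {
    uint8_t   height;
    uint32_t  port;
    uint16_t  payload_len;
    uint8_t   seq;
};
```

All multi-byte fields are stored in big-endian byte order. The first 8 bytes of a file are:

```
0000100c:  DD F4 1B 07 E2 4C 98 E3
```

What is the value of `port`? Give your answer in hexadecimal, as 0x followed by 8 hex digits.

`port` follows `height` (1 byte), so it starts at byte offset 1 and occupies 4 bytes.
Bytes at offsets 1..4: F4 1B 07 E2.
Big-endian: lowest address holds the most-significant byte.
The bytes are already most-significant first: 0xF41B07E2.

0xF41B07E2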